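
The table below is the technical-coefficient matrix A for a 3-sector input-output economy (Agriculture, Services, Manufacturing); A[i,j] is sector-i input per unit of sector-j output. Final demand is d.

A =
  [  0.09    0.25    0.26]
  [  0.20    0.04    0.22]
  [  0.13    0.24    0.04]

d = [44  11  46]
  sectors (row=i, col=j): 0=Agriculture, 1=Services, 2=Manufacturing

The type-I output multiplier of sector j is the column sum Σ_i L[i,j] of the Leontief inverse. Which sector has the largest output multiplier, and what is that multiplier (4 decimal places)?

Services (2.0174)

Form M = I − A:
  [  0.91   -0.25   -0.26]
  [ -0.20    0.96   -0.22]
  [ -0.13   -0.24    0.96]
Leontief inverse L = M⁻¹:
  [  1.2582    0.4379    0.4411]
  [  0.3195    1.2162    0.3652]
  [  0.2502    0.3633    1.1927]
Total output x = L · d:
  x_0 = 1.2582·44 + 0.4379·11 + 0.4411·46 = 80.4675
  x_1 = 0.3195·44 + 1.2162·11 + 0.3652·46 = 44.2347
  x_2 = 0.2502·44 + 0.3633·11 + 1.1927·46 = 69.8720
Output multipliers (column sums of L):
  Agriculture: 1.8279
  Services: 2.0174
  Manufacturing: 1.9990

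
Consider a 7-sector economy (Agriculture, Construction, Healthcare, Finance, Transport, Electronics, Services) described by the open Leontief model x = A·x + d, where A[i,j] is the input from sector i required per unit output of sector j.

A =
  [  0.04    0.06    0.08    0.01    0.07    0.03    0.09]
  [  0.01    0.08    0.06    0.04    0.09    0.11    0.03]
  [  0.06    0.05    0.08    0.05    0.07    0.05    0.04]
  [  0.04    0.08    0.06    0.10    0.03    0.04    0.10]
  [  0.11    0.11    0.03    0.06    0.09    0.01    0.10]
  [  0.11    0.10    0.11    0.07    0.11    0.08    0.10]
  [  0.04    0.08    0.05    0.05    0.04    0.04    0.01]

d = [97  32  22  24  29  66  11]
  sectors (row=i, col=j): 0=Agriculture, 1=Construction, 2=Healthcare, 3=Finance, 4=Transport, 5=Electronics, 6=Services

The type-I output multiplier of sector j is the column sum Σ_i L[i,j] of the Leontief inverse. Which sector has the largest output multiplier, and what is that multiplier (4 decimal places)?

Form M = I − A:
  [  0.96   -0.06   -0.08   -0.01   -0.07   -0.03   -0.09]
  [ -0.01    0.92   -0.06   -0.04   -0.09   -0.11   -0.03]
  [ -0.06   -0.05    0.92   -0.05   -0.07   -0.05   -0.04]
  [ -0.04   -0.08   -0.06    0.90   -0.03   -0.04   -0.10]
  [ -0.11   -0.11   -0.03   -0.06    0.91   -0.01   -0.10]
  [ -0.11   -0.10   -0.11   -0.07   -0.11    0.92   -0.10]
  [ -0.04   -0.08   -0.05   -0.05   -0.04   -0.04    0.99]
Leontief inverse L = M⁻¹:
  [  1.0787    0.1132    0.1226    0.0439    0.1185    0.0642    0.1293]
  [  0.0612    1.1468    0.1136    0.0848    0.1520    0.1543    0.0844]
  [  0.1029    0.1074    1.1278    0.0884    0.1225    0.0865    0.0882]
  [  0.0814    0.1428    0.1118    1.1448    0.0833    0.0830    0.1487]
  [  0.1564    0.1812    0.0848    0.1043    1.1523    0.0552    0.1556]
  [  0.1806    0.1972    0.1901    0.1334    0.1984    1.1425    0.1790]
  [  0.0715    0.1252    0.0878    0.0805    0.0820    0.0720    1.0476]
Total output x = L · d:
  x_0 = 1.0787·97 + 0.1132·32 + 0.1226·22 + 0.0439·24 + 0.1185·29 + 0.0642·66 + 0.1293·11 = 121.1004
  x_1 = 0.0612·97 + 1.1468·32 + 0.1136·22 + 0.0848·24 + 0.1520·29 + 0.1543·66 + 0.0844·11 = 62.6887
  x_2 = 0.1029·97 + 0.1074·32 + 1.1278·22 + 0.0884·24 + 0.1225·29 + 0.0865·66 + 0.0882·11 = 50.5865
  x_3 = 0.0814·97 + 0.1428·32 + 0.1118·22 + 1.1448·24 + 0.0833·29 + 0.0830·66 + 0.1487·11 = 51.9296
  x_4 = 0.1564·97 + 0.1812·32 + 0.0848·22 + 0.1043·24 + 1.1523·29 + 0.0552·66 + 0.1556·11 = 64.1090
  x_5 = 0.1806·97 + 0.1972·32 + 0.1901·22 + 0.1334·24 + 0.1984·29 + 1.1425·66 + 0.1790·11 = 114.3339
  x_6 = 0.0715·97 + 0.1252·32 + 0.0878·22 + 0.0805·24 + 0.0820·29 + 0.0720·66 + 1.0476·11 = 33.4572
Output multipliers (column sums of L):
  Agriculture: 1.7326
  Construction: 2.0138
  Healthcare: 1.8386
  Finance: 1.6800
  Transport: 1.9091
  Electronics: 1.6576
  Services: 1.8329

Construction (2.0138)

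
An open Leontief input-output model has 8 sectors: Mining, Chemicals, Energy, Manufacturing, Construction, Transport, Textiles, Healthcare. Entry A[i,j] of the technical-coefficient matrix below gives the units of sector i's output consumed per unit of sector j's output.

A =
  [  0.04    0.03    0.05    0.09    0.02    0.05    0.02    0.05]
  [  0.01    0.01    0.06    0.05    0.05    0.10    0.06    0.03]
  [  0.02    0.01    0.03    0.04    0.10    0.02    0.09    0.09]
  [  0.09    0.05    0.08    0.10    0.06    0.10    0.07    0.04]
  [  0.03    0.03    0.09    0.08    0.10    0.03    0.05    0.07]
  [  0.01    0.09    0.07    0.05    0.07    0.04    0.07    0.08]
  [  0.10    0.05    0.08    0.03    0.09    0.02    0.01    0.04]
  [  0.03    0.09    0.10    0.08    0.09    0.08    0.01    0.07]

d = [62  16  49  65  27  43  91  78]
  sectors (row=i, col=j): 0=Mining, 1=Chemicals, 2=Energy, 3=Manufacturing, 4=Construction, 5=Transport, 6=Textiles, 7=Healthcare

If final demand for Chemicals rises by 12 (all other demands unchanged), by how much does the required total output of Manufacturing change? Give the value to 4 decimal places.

Form M = I − A:
  [  0.96   -0.03   -0.05   -0.09   -0.02   -0.05   -0.02   -0.05]
  [ -0.01    0.99   -0.06   -0.05   -0.05   -0.10   -0.06   -0.03]
  [ -0.02   -0.01    0.97   -0.04   -0.10   -0.02   -0.09   -0.09]
  [ -0.09   -0.05   -0.08    0.90   -0.06   -0.10   -0.07   -0.04]
  [ -0.03   -0.03   -0.09   -0.08    0.90   -0.03   -0.05   -0.07]
  [ -0.01   -0.09   -0.07   -0.05   -0.07    0.96   -0.07   -0.08]
  [ -0.10   -0.05   -0.08   -0.03   -0.09   -0.02    0.99   -0.04]
  [ -0.03   -0.09   -0.10   -0.08   -0.09   -0.08   -0.01    0.93]
Leontief inverse L = M⁻¹:
  [  1.0685    0.0612    0.0965    0.1353    0.0682    0.0889    0.0543    0.0897]
  [  0.0389    1.0440    0.1092    0.0933    0.1047    0.1342    0.0961    0.0739]
  [  0.0542    0.0459    1.0873    0.0900    0.1610    0.0586    0.1227    0.1359]
  [  0.1365    0.0994    0.1554    1.1719    0.1393    0.1585    0.1251    0.1055]
  [  0.0684    0.0695    0.1545    0.1404    1.1712    0.0777    0.0955    0.1259]
  [  0.0458    0.1292    0.1338    0.1063    0.1396    1.0892    0.1138    0.1332]
  [  0.1283    0.0800    0.1315    0.0820    0.1455    0.0599    1.0478    0.0869]
  [  0.0677    0.1352    0.1718    0.1475    0.1685    0.1376    0.0653    1.1336]
Total output x = L · d:
  x_0 = 1.0685·62 + 0.0612·16 + 0.0965·49 + 0.1353·65 + 0.0682·27 + 0.0889·43 + 0.0543·91 + 0.0897·78 = 98.3491
  x_1 = 0.0389·62 + 1.0440·16 + 0.1092·49 + 0.0933·65 + 0.1047·27 + 0.1342·43 + 0.0961·91 + 0.0739·78 = 53.6369
  x_2 = 0.0542·62 + 0.0459·16 + 1.0873·49 + 0.0900·65 + 0.1610·27 + 0.0586·43 + 0.1227·91 + 0.1359·78 = 91.8632
  x_3 = 0.1365·62 + 0.0994·16 + 0.1554·49 + 1.1719·65 + 0.1393·27 + 0.1585·43 + 0.1251·91 + 0.1055·78 = 124.0329
  x_4 = 0.0684·62 + 0.0695·16 + 0.1545·49 + 0.1404·65 + 1.1712·27 + 0.0777·43 + 0.0955·91 + 0.1259·78 = 75.5201
  x_5 = 0.0458·62 + 0.1292·16 + 0.1338·49 + 0.1063·65 + 0.1396·27 + 1.0892·43 + 0.1138·91 + 0.1332·78 = 89.7297
  x_6 = 0.1283·62 + 0.0800·16 + 0.1315·49 + 0.0820·65 + 0.1455·27 + 0.0599·43 + 1.0478·91 + 0.0869·78 = 129.6427
  x_7 = 0.0677·62 + 0.1352·16 + 0.1718·49 + 0.1475·65 + 0.1685·27 + 0.1376·43 + 0.0653·91 + 1.1336·78 = 129.2025
Δx_3 = L[3,1] · Δd_1 = 0.0994 · 12 = 1.1932

1.1932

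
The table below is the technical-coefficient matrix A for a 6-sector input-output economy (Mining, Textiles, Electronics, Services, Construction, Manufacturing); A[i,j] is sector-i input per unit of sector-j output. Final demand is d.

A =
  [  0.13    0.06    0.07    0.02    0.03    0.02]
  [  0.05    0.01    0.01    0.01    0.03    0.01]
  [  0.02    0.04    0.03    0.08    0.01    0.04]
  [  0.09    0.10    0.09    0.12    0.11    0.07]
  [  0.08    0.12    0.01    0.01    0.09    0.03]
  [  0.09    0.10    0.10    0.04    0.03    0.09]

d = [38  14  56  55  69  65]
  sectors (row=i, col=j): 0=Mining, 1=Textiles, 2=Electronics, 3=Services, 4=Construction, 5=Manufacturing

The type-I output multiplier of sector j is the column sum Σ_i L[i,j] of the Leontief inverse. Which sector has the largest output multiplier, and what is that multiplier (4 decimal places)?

Mining (1.6962)

Form M = I − A:
  [  0.87   -0.06   -0.07   -0.02   -0.03   -0.02]
  [ -0.05    0.99   -0.01   -0.01   -0.03   -0.01]
  [ -0.02   -0.04    0.97   -0.08   -0.01   -0.04]
  [ -0.09   -0.10   -0.09    0.88   -0.11   -0.07]
  [ -0.08   -0.12   -0.01   -0.01    0.91   -0.03]
  [ -0.09   -0.10   -0.10   -0.04   -0.03    0.91]
Leontief inverse L = M⁻¹:
  [  1.1686    0.0878    0.0929    0.0382    0.0482    0.0353]
  [  0.0661    1.0228    0.0188    0.0160    0.0386    0.0160]
  [  0.0468    0.0646    1.0504    0.1002    0.0292    0.0566]
  [  0.1576    0.1617    0.1332    1.1605    0.1557    0.1055]
  [  0.1183    0.1497    0.0281    0.0216    1.1121    0.0438]
  [  0.1388    0.1402    0.1335    0.0683    0.0557    1.1164]
Total output x = L · d:
  x_0 = 1.1686·38 + 0.0878·14 + 0.0929·56 + 0.0382·55 + 0.0482·69 + 0.0353·65 = 58.5585
  x_1 = 0.0661·38 + 1.0228·14 + 0.0188·56 + 0.0160·55 + 0.0386·69 + 0.0160·65 = 22.4678
  x_2 = 0.0468·38 + 0.0646·14 + 1.0504·56 + 0.1002·55 + 0.0292·69 + 0.0566·65 = 72.7069
  x_3 = 0.1576·38 + 0.1617·14 + 0.1332·56 + 1.1605·55 + 0.1557·69 + 0.1055·65 = 97.1415
  x_4 = 0.1183·38 + 0.1497·14 + 0.0281·56 + 0.0216·55 + 1.1121·69 + 0.0438·65 = 88.9294
  x_5 = 0.1388·38 + 0.1402·14 + 0.1335·56 + 0.0683·55 + 0.0557·69 + 1.1164·65 = 94.8805
Output multipliers (column sums of L):
  Mining: 1.6962
  Textiles: 1.6269
  Electronics: 1.4569
  Services: 1.4046
  Construction: 1.4395
  Manufacturing: 1.3736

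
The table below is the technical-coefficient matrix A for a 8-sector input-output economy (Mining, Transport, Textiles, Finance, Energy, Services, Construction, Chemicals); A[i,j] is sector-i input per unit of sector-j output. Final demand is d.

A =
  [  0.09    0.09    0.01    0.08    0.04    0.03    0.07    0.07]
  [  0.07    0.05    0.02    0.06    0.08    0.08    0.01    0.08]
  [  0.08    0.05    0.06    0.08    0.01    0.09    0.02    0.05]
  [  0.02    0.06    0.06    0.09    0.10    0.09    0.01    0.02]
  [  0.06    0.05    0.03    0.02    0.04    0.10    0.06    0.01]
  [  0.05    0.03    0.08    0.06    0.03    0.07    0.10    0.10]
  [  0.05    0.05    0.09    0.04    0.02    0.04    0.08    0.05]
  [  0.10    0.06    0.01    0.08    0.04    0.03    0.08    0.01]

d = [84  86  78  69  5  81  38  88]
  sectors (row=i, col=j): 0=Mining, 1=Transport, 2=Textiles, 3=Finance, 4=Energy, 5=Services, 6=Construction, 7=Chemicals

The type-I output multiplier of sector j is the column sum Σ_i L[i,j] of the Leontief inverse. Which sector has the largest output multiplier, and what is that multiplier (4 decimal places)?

Services (1.9485)

Form M = I − A:
  [  0.91   -0.09   -0.01   -0.08   -0.04   -0.03   -0.07   -0.07]
  [ -0.07    0.95   -0.02   -0.06   -0.08   -0.08   -0.01   -0.08]
  [ -0.08   -0.05    0.94   -0.08   -0.01   -0.09   -0.02   -0.05]
  [ -0.02   -0.06   -0.06    0.91   -0.10   -0.09   -0.01   -0.02]
  [ -0.06   -0.05   -0.03   -0.02    0.96   -0.10   -0.06   -0.01]
  [ -0.05   -0.03   -0.08   -0.06   -0.03    0.93   -0.10   -0.10]
  [ -0.05   -0.05   -0.09   -0.04   -0.02   -0.04    0.92   -0.05]
  [ -0.10   -0.06   -0.01   -0.08   -0.04   -0.03   -0.08    0.99]
Leontief inverse L = M⁻¹:
  [  1.1456    0.1398    0.0460    0.1363    0.0838    0.0842    0.1156    0.1126]
  [  0.1228    1.0952    0.0536    0.1121    0.1189    0.1333    0.0563    0.1197]
  [  0.1314    0.0950    1.0966    0.1357    0.0486    0.1426    0.0631    0.0932]
  [  0.0685    0.1023    0.0985    1.1409    0.1395    0.1501    0.0515    0.0603]
  [  0.1028    0.0862    0.0634    0.0620    1.0689    0.1437    0.1004    0.0491]
  [  0.1110    0.0814    0.1252    0.1216    0.0699    1.1285    0.1533    0.1456]
  [  0.0997    0.0919    0.1262    0.0899    0.0523    0.0887    1.1200    0.0887]
  [  0.1456    0.1031    0.0435    0.1276    0.0770    0.0773    0.1191    1.0481]
Total output x = L · d:
  x_0 = 1.1456·84 + 0.1398·86 + 0.0460·78 + 0.1363·69 + 0.0838·5 + 0.0842·81 + 0.1156·38 + 0.1126·88 = 142.7854
  x_1 = 0.1228·84 + 1.0952·86 + 0.0536·78 + 0.1121·69 + 0.1189·5 + 0.1333·81 + 0.0563·38 + 0.1197·88 = 140.4719
  x_2 = 0.1314·84 + 0.0950·86 + 1.0966·78 + 0.1357·69 + 0.0486·5 + 0.1426·81 + 0.0631·38 + 0.0932·88 = 136.5038
  x_3 = 0.0685·84 + 0.1023·86 + 0.0985·78 + 1.1409·69 + 0.1395·5 + 0.1501·81 + 0.0515·38 + 0.0603·88 = 121.0846
  x_4 = 0.1028·84 + 0.0862·86 + 0.0634·78 + 0.0620·69 + 1.0689·5 + 0.1437·81 + 0.1004·38 + 0.0491·88 = 50.3859
  x_5 = 0.1110·84 + 0.0814·86 + 0.1252·78 + 0.1216·69 + 0.0699·5 + 1.1285·81 + 0.1533·38 + 0.1456·88 = 144.8756
  x_6 = 0.0997·84 + 0.0919·86 + 0.1262·78 + 0.0899·69 + 0.0523·5 + 0.0887·81 + 1.1200·38 + 0.0887·88 = 90.1405
  x_7 = 0.1456·84 + 0.1031·86 + 0.0435·78 + 0.1276·69 + 0.0770·5 + 0.0773·81 + 0.1191·38 + 1.0481·88 = 136.6986
Output multipliers (column sums of L):
  Mining: 1.9275
  Transport: 1.7948
  Textiles: 1.6529
  Finance: 1.9261
  Energy: 1.6589
  Services: 1.9485
  Construction: 1.7793
  Chemicals: 1.7173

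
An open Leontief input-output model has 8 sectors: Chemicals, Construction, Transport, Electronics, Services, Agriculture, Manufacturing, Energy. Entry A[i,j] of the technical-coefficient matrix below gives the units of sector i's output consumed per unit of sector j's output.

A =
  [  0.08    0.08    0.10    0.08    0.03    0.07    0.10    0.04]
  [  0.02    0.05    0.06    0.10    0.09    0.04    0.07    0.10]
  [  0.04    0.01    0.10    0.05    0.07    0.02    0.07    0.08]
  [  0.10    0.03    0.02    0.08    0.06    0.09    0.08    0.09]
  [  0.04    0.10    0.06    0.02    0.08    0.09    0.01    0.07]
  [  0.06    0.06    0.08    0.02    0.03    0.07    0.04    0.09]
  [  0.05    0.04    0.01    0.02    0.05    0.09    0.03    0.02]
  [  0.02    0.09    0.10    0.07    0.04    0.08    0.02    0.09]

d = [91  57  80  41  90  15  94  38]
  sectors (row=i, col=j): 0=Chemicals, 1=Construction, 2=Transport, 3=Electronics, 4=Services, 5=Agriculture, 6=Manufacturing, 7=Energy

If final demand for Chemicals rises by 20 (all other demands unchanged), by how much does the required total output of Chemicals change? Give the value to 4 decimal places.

22.7498

Form M = I − A:
  [  0.92   -0.08   -0.10   -0.08   -0.03   -0.07   -0.10   -0.04]
  [ -0.02    0.95   -0.06   -0.10   -0.09   -0.04   -0.07   -0.10]
  [ -0.04   -0.01    0.90   -0.05   -0.07   -0.02   -0.07   -0.08]
  [ -0.10   -0.03   -0.02    0.92   -0.06   -0.09   -0.08   -0.09]
  [ -0.04   -0.10   -0.06   -0.02    0.92   -0.09   -0.01   -0.07]
  [ -0.06   -0.06   -0.08   -0.02   -0.03    0.93   -0.04   -0.09]
  [ -0.05   -0.04   -0.01   -0.02   -0.05   -0.09    0.97   -0.02]
  [ -0.02   -0.09   -0.10   -0.07   -0.04   -0.08   -0.02    0.91]
Leontief inverse L = M⁻¹:
  [  1.1375    0.1388    0.1727    0.1411    0.0916    0.1436    0.1607    0.1192]
  [  0.0705    1.1092    0.1260    0.1552    0.1483    0.1118    0.1190    0.1765]
  [  0.0809    0.0570    1.1573    0.0934    0.1170    0.0765    0.1109    0.1398]
  [  0.1565    0.0941    0.0914    1.1374    0.1154    0.1664    0.1348    0.1660]
  [  0.0816    0.1549    0.1262    0.0707    1.1330    0.1496    0.0553    0.1419]
  [  0.1008    0.1097    0.1435    0.0683    0.0775    1.1263    0.0847    0.1551]
  [  0.0805    0.0766    0.0512    0.0507    0.0820    0.1314    1.0602    0.0641]
  [  0.0671    0.1444    0.1697    0.1264    0.0968    0.1439    0.0710    1.1684]
Total output x = L · d:
  x_0 = 1.1375·91 + 0.1388·57 + 0.1727·80 + 0.1411·41 + 0.0916·90 + 0.1436·15 + 0.1607·94 + 0.1192·38 = 161.0568
  x_1 = 0.0705·91 + 1.1092·57 + 0.1260·80 + 0.1552·41 + 0.1483·90 + 0.1118·15 + 0.1190·94 + 0.1765·38 = 118.9981
  x_2 = 0.0809·91 + 0.0570·57 + 1.1573·80 + 0.0934·41 + 0.1170·90 + 0.0765·15 + 0.1109·94 + 0.1398·38 = 134.4353
  x_3 = 0.1565·91 + 0.0941·57 + 0.0914·80 + 1.1374·41 + 0.1154·90 + 0.1664·15 + 0.1348·94 + 0.1660·38 = 105.4098
  x_4 = 0.0816·91 + 0.1549·57 + 0.1262·80 + 0.0707·41 + 1.1330·90 + 0.1496·15 + 0.0553·94 + 0.1419·38 = 144.0570
  x_5 = 0.1008·91 + 0.1097·57 + 0.1435·80 + 0.0683·41 + 0.0775·90 + 1.1263·15 + 0.0847·94 + 0.1551·38 = 67.4359
  x_6 = 0.0805·91 + 0.0766·57 + 0.0512·80 + 0.0507·41 + 0.0820·90 + 0.1314·15 + 1.0602·94 + 0.0641·38 = 129.3180
  x_7 = 0.0671·91 + 0.1444·57 + 0.1697·80 + 0.1264·41 + 0.0968·90 + 0.1439·15 + 0.0710·94 + 1.1684·38 = 95.0513
Δx_0 = L[0,0] · Δd_0 = 1.1375 · 20 = 22.7498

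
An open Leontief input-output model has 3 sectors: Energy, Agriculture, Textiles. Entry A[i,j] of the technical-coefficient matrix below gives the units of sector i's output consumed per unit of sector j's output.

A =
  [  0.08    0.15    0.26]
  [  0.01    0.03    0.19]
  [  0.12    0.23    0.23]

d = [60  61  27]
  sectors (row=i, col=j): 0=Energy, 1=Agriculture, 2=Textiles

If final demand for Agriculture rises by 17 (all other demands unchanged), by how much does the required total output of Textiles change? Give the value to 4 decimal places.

6.3829

Form M = I − A:
  [  0.92   -0.15   -0.26]
  [ -0.01    0.97   -0.19]
  [ -0.12   -0.23    0.77]
Leontief inverse L = M⁻¹:
  [  1.1499    0.2867    0.4590]
  [  0.0499    1.1074    0.2901]
  [  0.1941    0.3755    1.4569]
Total output x = L · d:
  x_0 = 1.1499·60 + 0.2867·61 + 0.4590·27 = 98.8774
  x_1 = 0.0499·60 + 1.1074·61 + 0.2901·27 = 78.3785
  x_2 = 0.1941·60 + 0.3755·61 + 1.4569·27 = 73.8862
Δx_2 = L[2,1] · Δd_1 = 0.3755 · 17 = 6.3829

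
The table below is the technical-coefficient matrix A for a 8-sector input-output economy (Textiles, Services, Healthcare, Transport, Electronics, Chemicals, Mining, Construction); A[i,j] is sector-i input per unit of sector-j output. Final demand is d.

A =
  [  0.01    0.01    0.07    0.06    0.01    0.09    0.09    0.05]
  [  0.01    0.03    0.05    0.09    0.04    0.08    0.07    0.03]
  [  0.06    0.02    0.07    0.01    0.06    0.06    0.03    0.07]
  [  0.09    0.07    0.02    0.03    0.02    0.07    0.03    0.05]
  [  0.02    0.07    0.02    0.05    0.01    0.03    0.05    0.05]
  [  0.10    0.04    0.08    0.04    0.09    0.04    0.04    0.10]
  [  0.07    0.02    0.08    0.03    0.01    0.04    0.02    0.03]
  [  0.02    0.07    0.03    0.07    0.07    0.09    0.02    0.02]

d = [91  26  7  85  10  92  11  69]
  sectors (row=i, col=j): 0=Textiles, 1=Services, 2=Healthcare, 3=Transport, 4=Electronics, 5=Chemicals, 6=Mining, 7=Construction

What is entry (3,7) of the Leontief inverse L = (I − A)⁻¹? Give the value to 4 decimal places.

Form M = I − A:
  [  0.99   -0.01   -0.07   -0.06   -0.01   -0.09   -0.09   -0.05]
  [ -0.01    0.97   -0.05   -0.09   -0.04   -0.08   -0.07   -0.03]
  [ -0.06   -0.02    0.93   -0.01   -0.06   -0.06   -0.03   -0.07]
  [ -0.09   -0.07   -0.02    0.97   -0.02   -0.07   -0.03   -0.05]
  [ -0.02   -0.07   -0.02   -0.05    0.99   -0.03   -0.05   -0.05]
  [ -0.10   -0.04   -0.08   -0.04   -0.09    0.96   -0.04   -0.10]
  [ -0.07   -0.02   -0.08   -0.03   -0.01   -0.04    0.98   -0.03]
  [ -0.02   -0.07   -0.03   -0.07   -0.07   -0.09   -0.02    0.98]
Leontief inverse L = M⁻¹:
  [  1.0483    0.0358    0.1071    0.0862    0.0391    0.1282    0.1137    0.0852]
  [  0.0480    1.0581    0.0851    0.1181    0.0672    0.1188    0.0958    0.0654]
  [  0.0887    0.0455    1.1038    0.0388    0.0872    0.0987    0.0570    0.1030]
  [  0.1191    0.0942    0.0554    1.0624    0.0464    0.1117    0.0605    0.0827]
  [  0.0440    0.0904    0.0457    0.0747    1.0300    0.0620    0.0708    0.0731]
  [  0.1372    0.0759    0.1244    0.0811    0.1241    1.0951    0.0782    0.1428]
  [  0.0944    0.0378    0.1087    0.0514    0.0313    0.0723    1.0424    0.0572]
  [  0.0537    0.0986    0.0629    0.1011    0.0972    0.1286    0.0487    1.0554]
Total output x = L · d:
  x_0 = 1.0483·91 + 0.0358·26 + 0.1071·7 + 0.0862·85 + 0.0391·10 + 0.1282·92 + 0.1137·11 + 0.0852·69 = 123.7194
  x_1 = 0.0480·91 + 1.0581·26 + 0.0851·7 + 0.1181·85 + 0.0672·10 + 0.1188·92 + 0.0958·11 + 0.0654·69 = 59.6881
  x_2 = 0.0887·91 + 0.0455·26 + 1.1038·7 + 0.0388·85 + 0.0872·10 + 0.0987·92 + 0.0570·11 + 0.1030·69 = 37.9699
  x_3 = 0.1191·91 + 0.0942·26 + 0.0554·7 + 1.0624·85 + 0.0464·10 + 0.1117·92 + 0.0605·11 + 0.0827·69 = 121.0916
  x_4 = 0.0440·91 + 0.0904·26 + 0.0457·7 + 0.0747·85 + 1.0300·10 + 0.0620·92 + 0.0708·11 + 0.0731·69 = 34.8495
  x_5 = 0.1372·91 + 0.0759·26 + 0.1244·7 + 0.0811·85 + 0.1241·10 + 1.0951·92 + 0.0782·11 + 0.1428·69 = 134.9222
  x_6 = 0.0944·91 + 0.0378·26 + 0.1087·7 + 0.0514·85 + 0.0313·10 + 0.0723·92 + 1.0424·11 + 0.0572·69 = 37.0910
  x_7 = 0.0537·91 + 0.0986·26 + 0.0629·7 + 0.1011·85 + 0.0972·10 + 0.1286·92 + 0.0487·11 + 1.0554·69 = 102.6453

L[3,7] = 0.0827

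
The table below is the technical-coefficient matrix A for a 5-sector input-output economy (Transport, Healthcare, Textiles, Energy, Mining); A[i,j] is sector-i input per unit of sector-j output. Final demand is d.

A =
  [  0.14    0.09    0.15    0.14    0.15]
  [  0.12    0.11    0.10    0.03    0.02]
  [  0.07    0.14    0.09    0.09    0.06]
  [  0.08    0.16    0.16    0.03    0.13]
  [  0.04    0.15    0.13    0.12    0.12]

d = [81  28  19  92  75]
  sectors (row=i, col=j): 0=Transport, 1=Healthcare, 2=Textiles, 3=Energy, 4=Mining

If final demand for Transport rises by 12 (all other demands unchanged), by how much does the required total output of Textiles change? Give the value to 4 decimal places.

Form M = I − A:
  [  0.86   -0.09   -0.15   -0.14   -0.15]
  [ -0.12    0.89   -0.10   -0.03   -0.02]
  [ -0.07   -0.14    0.91   -0.09   -0.06]
  [ -0.08   -0.16   -0.16    0.97   -0.13]
  [ -0.04   -0.15   -0.13   -0.12    0.88]
Leontief inverse L = M⁻¹:
  [  1.2640    0.2721    0.3234    0.2557    0.2814]
  [  0.1970    1.2060    0.1942    0.0947    0.0882]
  [  0.1545    0.2561    1.2000    0.1586    0.1374]
  [  0.1808    0.3034    0.2922    1.1211    0.2233]
  [  0.1385    0.2971    0.2649    0.2041    1.2149]
Total output x = L · d:
  x_0 = 1.2640·81 + 0.2721·28 + 0.3234·19 + 0.2557·92 + 0.2814·75 = 160.7732
  x_1 = 0.1970·81 + 1.2060·28 + 0.1942·19 + 0.0947·92 + 0.0882·75 = 68.7390
  x_2 = 0.1545·81 + 0.2561·28 + 1.2000·19 + 0.1586·92 + 0.1374·75 = 67.3821
  x_3 = 0.1808·81 + 0.3034·28 + 0.2922·19 + 1.1211·92 + 0.2233·75 = 148.5793
  x_4 = 0.1385·81 + 0.2971·28 + 0.2649·19 + 0.2041·92 + 1.2149·75 = 134.4670
Δx_2 = L[2,0] · Δd_0 = 0.1545 · 12 = 1.8546

1.8546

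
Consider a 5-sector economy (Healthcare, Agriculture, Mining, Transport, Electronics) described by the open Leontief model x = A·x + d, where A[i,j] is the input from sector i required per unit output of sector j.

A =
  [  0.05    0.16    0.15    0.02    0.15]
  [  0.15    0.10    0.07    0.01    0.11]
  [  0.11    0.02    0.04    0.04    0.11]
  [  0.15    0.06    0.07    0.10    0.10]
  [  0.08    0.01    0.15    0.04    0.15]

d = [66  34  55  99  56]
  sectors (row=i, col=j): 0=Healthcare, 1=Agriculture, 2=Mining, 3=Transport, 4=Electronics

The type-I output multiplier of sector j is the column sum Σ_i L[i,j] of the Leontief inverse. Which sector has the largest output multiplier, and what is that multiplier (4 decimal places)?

Form M = I − A:
  [  0.95   -0.16   -0.15   -0.02   -0.15]
  [ -0.15    0.90   -0.07   -0.01   -0.11]
  [ -0.11   -0.02    0.96   -0.04   -0.11]
  [ -0.15   -0.06   -0.07    0.90   -0.10]
  [ -0.08   -0.01   -0.15   -0.04    0.85]
Leontief inverse L = M⁻¹:
  [  1.1448    0.2152    0.2399    0.0504    0.2668]
  [  0.2244    1.1591    0.1555    0.0343    0.2138]
  [  0.1629    0.0597    1.1051    0.0617    0.1867]
  [  0.2351    0.1234    0.1615    1.1343    0.2118]
  [  0.1502    0.0502    0.2270    0.0694    1.2470]
Total output x = L · d:
  x_0 = 1.1448·66 + 0.2152·34 + 0.2399·55 + 0.0504·99 + 0.2668·56 = 115.9982
  x_1 = 0.2244·66 + 1.1591·34 + 0.1555·55 + 0.0343·99 + 0.2138·56 = 78.1395
  x_2 = 0.1629·66 + 0.0597·34 + 1.1051·55 + 0.0617·99 + 0.1867·56 = 90.1272
  x_3 = 0.2351·66 + 0.1234·34 + 0.1615·55 + 1.1343·99 + 0.2118·56 = 152.7536
  x_4 = 0.1502·66 + 0.0502·34 + 0.2270·55 + 0.0694·99 + 1.2470·56 = 100.8123
Output multipliers (column sums of L):
  Healthcare: 1.9174
  Agriculture: 1.6076
  Mining: 1.8891
  Transport: 1.3500
  Electronics: 2.1262

Electronics (2.1262)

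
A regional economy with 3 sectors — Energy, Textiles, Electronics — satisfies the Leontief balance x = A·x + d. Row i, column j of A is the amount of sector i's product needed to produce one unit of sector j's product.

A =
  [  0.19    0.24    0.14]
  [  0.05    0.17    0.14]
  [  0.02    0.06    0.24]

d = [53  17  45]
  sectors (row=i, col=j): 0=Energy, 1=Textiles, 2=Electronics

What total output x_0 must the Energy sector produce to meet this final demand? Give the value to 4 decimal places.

87.4107

Form M = I − A:
  [  0.81   -0.24   -0.14]
  [ -0.05    0.83   -0.14]
  [ -0.02   -0.06    0.76]
Leontief inverse L = M⁻¹:
  [  1.2660    0.3881    0.3047]
  [  0.0830    1.2465    0.2449]
  [  0.0399    0.1086    1.3431]
Total output x = L · d:
  x_0 = 1.2660·53 + 0.3881·17 + 0.3047·45 = 87.4107
  x_1 = 0.0830·53 + 1.2465·17 + 0.2449·45 = 36.6105
  x_2 = 0.0399·53 + 0.1086·17 + 1.3431·45 = 64.4011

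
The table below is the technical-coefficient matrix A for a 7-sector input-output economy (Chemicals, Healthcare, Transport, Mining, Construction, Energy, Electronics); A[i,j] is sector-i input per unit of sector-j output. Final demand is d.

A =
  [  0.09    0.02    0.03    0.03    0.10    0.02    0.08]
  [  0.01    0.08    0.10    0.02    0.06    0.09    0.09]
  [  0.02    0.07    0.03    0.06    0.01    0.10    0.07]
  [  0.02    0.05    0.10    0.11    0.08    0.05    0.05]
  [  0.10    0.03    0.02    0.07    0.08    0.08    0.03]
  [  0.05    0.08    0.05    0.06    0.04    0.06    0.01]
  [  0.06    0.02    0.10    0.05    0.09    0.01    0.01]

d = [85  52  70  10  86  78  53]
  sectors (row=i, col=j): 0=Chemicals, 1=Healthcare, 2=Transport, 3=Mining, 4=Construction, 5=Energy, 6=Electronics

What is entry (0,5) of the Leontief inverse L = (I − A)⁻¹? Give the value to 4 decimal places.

L[0,5] = 0.0518

Form M = I − A:
  [  0.91   -0.02   -0.03   -0.03   -0.10   -0.02   -0.08]
  [ -0.01    0.92   -0.10   -0.02   -0.06   -0.09   -0.09]
  [ -0.02   -0.07    0.97   -0.06   -0.01   -0.10   -0.07]
  [ -0.02   -0.05   -0.10    0.89   -0.08   -0.05   -0.05]
  [ -0.10   -0.03   -0.02   -0.07    0.92   -0.08   -0.03]
  [ -0.05   -0.08   -0.05   -0.06   -0.04    0.94   -0.01]
  [ -0.06   -0.02   -0.10   -0.05   -0.09   -0.01    0.99]
Leontief inverse L = M⁻¹:
  [  1.1280    0.0444    0.0628    0.0642    0.1446    0.0518    0.1078]
  [  0.0438    1.1202    0.1450    0.0606    0.1027    0.1369    0.1232]
  [  0.0456    0.1029    1.0705    0.0942    0.0468    0.1347    0.0963]
  [  0.0548    0.0900    0.1471    1.1589    0.1269    0.0988    0.0864]
  [  0.1388    0.0617    0.0577    0.1100    1.1274    0.1175    0.0618]
  [  0.0765    0.1120    0.0858    0.0931    0.0763    1.0972    0.0405]
  [  0.0900    0.0470    0.1284    0.0841    0.1252    0.0463    1.0392]
Total output x = L · d:
  x_0 = 1.1280·85 + 0.0444·52 + 0.0628·70 + 0.0642·10 + 0.1446·86 + 0.0518·78 + 0.1078·53 = 125.4122
  x_1 = 0.0438·85 + 1.1202·52 + 0.1450·70 + 0.0606·10 + 0.1027·86 + 0.1369·78 + 0.1232·53 = 98.7535
  x_2 = 0.0456·85 + 0.1029·52 + 1.0705·70 + 0.0942·10 + 0.0468·86 + 0.1347·78 + 0.0963·53 = 104.7363
  x_3 = 0.0548·85 + 0.0900·52 + 0.1471·70 + 1.1589·10 + 0.1269·86 + 0.0988·78 + 0.0864·53 = 54.4154
  x_4 = 0.1388·85 + 0.0617·52 + 0.0577·70 + 0.1100·10 + 1.1274·86 + 0.1175·78 + 0.0618·53 = 129.5370
  x_5 = 0.0765·85 + 0.1120·52 + 0.0858·70 + 0.0931·10 + 0.0763·86 + 1.0972·78 + 0.0405·53 = 113.5616
  x_6 = 0.0900·85 + 0.0470·52 + 0.1284·70 + 0.0841·10 + 0.1252·86 + 0.0463·78 + 1.0392·53 = 89.3820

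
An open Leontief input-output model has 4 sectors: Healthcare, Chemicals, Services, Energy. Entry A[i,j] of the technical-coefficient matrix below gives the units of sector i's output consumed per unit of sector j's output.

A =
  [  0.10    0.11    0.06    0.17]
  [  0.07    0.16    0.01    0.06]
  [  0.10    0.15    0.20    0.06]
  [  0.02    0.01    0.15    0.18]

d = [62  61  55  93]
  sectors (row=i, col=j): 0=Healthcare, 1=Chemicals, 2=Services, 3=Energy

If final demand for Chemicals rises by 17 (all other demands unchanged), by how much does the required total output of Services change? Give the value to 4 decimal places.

4.3277

Form M = I − A:
  [  0.90   -0.11   -0.06   -0.17]
  [ -0.07    0.84   -0.01   -0.06]
  [ -0.10   -0.15    0.80   -0.06]
  [ -0.02   -0.01   -0.15    0.82]
Leontief inverse L = M⁻¹:
  [  1.1459    0.1776    0.1370    0.2606]
  [  0.1017    1.2130    0.0440    0.1131]
  [  0.1668    0.2546    1.2934    0.1478]
  [  0.0597    0.0657    0.2405    1.2543]
Total output x = L · d:
  x_0 = 1.1459·62 + 0.1776·61 + 0.1370·55 + 0.2606·93 = 113.6564
  x_1 = 0.1017·62 + 1.2130·61 + 0.0440·55 + 0.1131·93 = 93.2364
  x_2 = 0.1668·62 + 0.2546·61 + 1.2934·55 + 0.1478·93 = 110.7577
  x_3 = 0.0597·62 + 0.0657·61 + 0.2405·55 + 1.2543·93 = 137.5843
Δx_2 = L[2,1] · Δd_1 = 0.2546 · 17 = 4.3277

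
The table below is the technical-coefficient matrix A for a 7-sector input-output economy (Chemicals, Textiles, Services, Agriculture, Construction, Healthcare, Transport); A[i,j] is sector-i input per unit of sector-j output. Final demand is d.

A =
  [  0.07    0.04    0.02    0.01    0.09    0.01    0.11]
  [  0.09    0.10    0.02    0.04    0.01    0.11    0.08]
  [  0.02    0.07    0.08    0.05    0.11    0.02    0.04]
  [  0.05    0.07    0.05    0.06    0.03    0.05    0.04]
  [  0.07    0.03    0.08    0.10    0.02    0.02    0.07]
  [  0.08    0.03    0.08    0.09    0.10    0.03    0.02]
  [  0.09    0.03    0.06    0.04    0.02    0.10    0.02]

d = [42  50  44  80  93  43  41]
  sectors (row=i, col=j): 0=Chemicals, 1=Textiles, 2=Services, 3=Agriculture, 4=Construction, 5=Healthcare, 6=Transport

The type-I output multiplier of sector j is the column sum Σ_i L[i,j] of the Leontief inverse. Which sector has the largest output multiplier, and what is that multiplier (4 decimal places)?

Chemicals (1.7663)

Form M = I − A:
  [  0.93   -0.04   -0.02   -0.01   -0.09   -0.01   -0.11]
  [ -0.09    0.90   -0.02   -0.04   -0.01   -0.11   -0.08]
  [ -0.02   -0.07    0.92   -0.05   -0.11   -0.02   -0.04]
  [ -0.05   -0.07   -0.05    0.94   -0.03   -0.05   -0.04]
  [ -0.07   -0.03   -0.08   -0.10    0.98   -0.02   -0.07]
  [ -0.08   -0.03   -0.08   -0.09   -0.10    0.97   -0.02]
  [ -0.09   -0.03   -0.06   -0.04   -0.02   -0.10    0.98]
Leontief inverse L = M⁻¹:
  [  1.1109    0.0663    0.0506    0.0396    0.1165    0.0392    0.1429]
  [  0.1441    1.1388    0.0575    0.0780    0.0514    0.1494    0.1214]
  [  0.0613    0.1054    1.1170    0.0877    0.1415    0.0509    0.0758]
  [  0.0886    0.1021    0.0803    1.0905    0.0611    0.0790    0.0720]
  [  0.1095    0.0642    0.1138    0.1314    1.0551    0.0500    0.1039]
  [  0.1233    0.0667    0.1192    0.1291    0.1385    1.0580    0.0609]
  [  0.1286    0.0597    0.0926    0.0718    0.0591    0.1235    1.0532]
Total output x = L · d:
  x_0 = 1.1109·42 + 0.0663·50 + 0.0506·44 + 0.0396·80 + 0.1165·93 + 0.0392·43 + 0.1429·41 = 73.7439
  x_1 = 0.1441·42 + 1.1388·50 + 0.0575·44 + 0.0780·80 + 0.0514·93 + 0.1494·43 + 0.1214·41 = 87.9456
  x_2 = 0.0613·42 + 0.1054·50 + 1.1170·44 + 0.0877·80 + 0.1415·93 + 0.0509·43 + 0.0758·41 = 82.4623
  x_3 = 0.0886·42 + 0.1021·50 + 0.0803·44 + 1.0905·80 + 0.0611·93 + 0.0790·43 + 0.0720·41 = 111.6363
  x_4 = 0.1095·42 + 0.0642·50 + 0.1138·44 + 0.1314·80 + 1.0551·93 + 0.0500·43 + 0.1039·41 = 127.8707
  x_5 = 0.1233·42 + 0.0667·50 + 0.1192·44 + 0.1291·80 + 0.1385·93 + 1.0580·43 + 0.0609·41 = 84.9618
  x_6 = 0.1286·42 + 0.0597·50 + 0.0926·44 + 0.0718·80 + 0.0591·93 + 0.1235·43 + 1.0532·41 = 72.1858
Output multipliers (column sums of L):
  Chemicals: 1.7663
  Textiles: 1.6032
  Services: 1.6309
  Agriculture: 1.6281
  Construction: 1.6233
  Healthcare: 1.5500
  Transport: 1.6301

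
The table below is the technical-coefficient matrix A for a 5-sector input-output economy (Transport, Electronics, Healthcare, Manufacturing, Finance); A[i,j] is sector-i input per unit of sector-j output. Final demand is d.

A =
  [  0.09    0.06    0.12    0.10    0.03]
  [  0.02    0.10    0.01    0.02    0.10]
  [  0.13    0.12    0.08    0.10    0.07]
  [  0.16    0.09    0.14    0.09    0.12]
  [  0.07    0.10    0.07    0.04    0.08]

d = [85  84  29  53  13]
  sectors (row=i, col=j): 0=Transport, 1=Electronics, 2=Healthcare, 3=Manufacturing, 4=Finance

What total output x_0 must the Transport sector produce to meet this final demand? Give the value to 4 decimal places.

123.9741

Form M = I − A:
  [  0.91   -0.06   -0.12   -0.10   -0.03]
  [ -0.02    0.90   -0.01   -0.02   -0.10]
  [ -0.13   -0.12    0.92   -0.10   -0.07]
  [ -0.16   -0.09   -0.14    0.91   -0.12]
  [ -0.07   -0.10   -0.07   -0.04    0.92]
Leontief inverse L = M⁻¹:
  [  1.1615    0.1268    0.1829    0.1543    0.0857]
  [  0.0472    1.1377    0.0347    0.0399    0.1330]
  [  0.2074    0.1984    1.1509    0.1596    0.1367]
  [  0.2567    0.1860    0.2278    1.1649    0.1979]
  [  0.1204    0.1565    0.1152    0.0789    1.1269]
Total output x = L · d:
  x_0 = 1.1615·85 + 0.1268·84 + 0.1829·29 + 0.1543·53 + 0.0857·13 = 123.9741
  x_1 = 0.0472·85 + 1.1377·84 + 0.0347·29 + 0.0399·53 + 0.1330·13 = 104.4233
  x_2 = 0.2074·85 + 0.1984·84 + 1.1509·29 + 0.1596·53 + 0.1367·13 = 77.9044
  x_3 = 0.2567·85 + 0.1860·84 + 0.2278·29 + 1.1649·53 + 0.1979·13 = 108.3592
  x_4 = 0.1204·85 + 0.1565·84 + 0.1152·29 + 0.0789·53 + 1.1269·13 = 45.5524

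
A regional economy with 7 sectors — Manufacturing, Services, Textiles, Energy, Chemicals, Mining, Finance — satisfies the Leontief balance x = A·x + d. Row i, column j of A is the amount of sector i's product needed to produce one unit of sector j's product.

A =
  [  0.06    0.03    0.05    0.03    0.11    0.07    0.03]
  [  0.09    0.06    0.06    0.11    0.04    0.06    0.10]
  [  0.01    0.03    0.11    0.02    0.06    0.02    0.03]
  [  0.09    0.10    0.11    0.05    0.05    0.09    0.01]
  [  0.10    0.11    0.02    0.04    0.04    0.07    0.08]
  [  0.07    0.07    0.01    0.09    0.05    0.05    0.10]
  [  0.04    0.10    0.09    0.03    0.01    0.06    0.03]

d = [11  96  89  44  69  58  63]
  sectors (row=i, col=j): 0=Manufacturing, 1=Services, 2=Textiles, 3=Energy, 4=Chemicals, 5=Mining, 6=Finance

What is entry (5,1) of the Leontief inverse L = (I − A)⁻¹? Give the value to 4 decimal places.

Form M = I − A:
  [  0.94   -0.03   -0.05   -0.03   -0.11   -0.07   -0.03]
  [ -0.09    0.94   -0.06   -0.11   -0.04   -0.06   -0.10]
  [ -0.01   -0.03    0.89   -0.02   -0.06   -0.02   -0.03]
  [ -0.09   -0.10   -0.11    0.95   -0.05   -0.09   -0.01]
  [ -0.10   -0.11   -0.02   -0.04    0.96   -0.07   -0.08]
  [ -0.07   -0.07   -0.01   -0.09   -0.05    0.95   -0.10]
  [ -0.04   -0.10   -0.09   -0.03   -0.01   -0.06    0.97]
Leontief inverse L = M⁻¹:
  [  1.1048    0.0773    0.0867    0.0643    0.1450    0.1092    0.0687]
  [  0.1477    1.1232    0.1212    0.1564    0.0869    0.1147    0.1447]
  [  0.0364    0.0609    1.1428    0.0417    0.0832    0.0441    0.0546]
  [  0.1450    0.1548    0.1640    1.0978    0.0983    0.1389    0.0593]
  [  0.1542    0.1653    0.0689    0.0863    1.0826    0.1192    0.1264]
  [  0.1227    0.1271    0.0604    0.1321    0.0887    1.0989    0.1407]
  [  0.0778    0.1390    0.1316    0.0657    0.0423    0.0939    1.0656]
Total output x = L · d:
  x_0 = 1.1048·11 + 0.0773·96 + 0.0867·89 + 0.0643·44 + 0.1450·69 + 0.1092·58 + 0.0687·63 = 50.7768
  x_1 = 0.1477·11 + 1.1232·96 + 0.1212·89 + 0.1564·44 + 0.0869·69 + 0.1147·58 + 0.1447·63 = 148.8879
  x_2 = 0.0364·11 + 0.0609·96 + 1.1428·89 + 0.0417·44 + 0.0832·69 + 0.0441·58 + 0.0546·63 = 121.5233
  x_3 = 0.1450·11 + 0.1548·96 + 0.1640·89 + 1.0978·44 + 0.0983·69 + 0.1389·58 + 0.0593·63 = 97.9311
  x_4 = 0.1542·11 + 0.1653·96 + 0.0689·89 + 0.0863·44 + 1.0826·69 + 0.1192·58 + 0.1264·63 = 117.0725
  x_5 = 0.1227·11 + 0.1271·96 + 0.0604·89 + 0.1321·44 + 0.0887·69 + 1.0989·58 + 0.1407·63 = 103.4626
  x_6 = 0.0778·11 + 0.1390·96 + 0.1316·89 + 0.0657·44 + 0.0423·69 + 0.0939·58 + 1.0656·63 = 104.3024

L[5,1] = 0.1271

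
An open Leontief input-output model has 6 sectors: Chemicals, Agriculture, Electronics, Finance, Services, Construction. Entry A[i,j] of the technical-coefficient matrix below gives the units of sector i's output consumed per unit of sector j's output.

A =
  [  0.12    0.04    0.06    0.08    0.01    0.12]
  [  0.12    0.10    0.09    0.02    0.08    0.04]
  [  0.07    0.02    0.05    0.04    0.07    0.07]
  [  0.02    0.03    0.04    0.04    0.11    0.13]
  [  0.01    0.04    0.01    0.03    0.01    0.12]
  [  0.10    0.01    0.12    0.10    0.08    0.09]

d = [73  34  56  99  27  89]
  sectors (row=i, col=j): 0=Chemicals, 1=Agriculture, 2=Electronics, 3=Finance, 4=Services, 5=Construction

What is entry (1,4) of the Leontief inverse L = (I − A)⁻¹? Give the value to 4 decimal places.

L[1,4] = 0.1181

Form M = I − A:
  [  0.88   -0.04   -0.06   -0.08   -0.01   -0.12]
  [ -0.12    0.90   -0.09   -0.02   -0.08   -0.04]
  [ -0.07   -0.02    0.95   -0.04   -0.07   -0.07]
  [ -0.02   -0.03   -0.04    0.96   -0.11   -0.13]
  [ -0.01   -0.04   -0.01   -0.03    0.99   -0.12]
  [ -0.10   -0.01   -0.12   -0.10   -0.08    0.91]
Leontief inverse L = M⁻¹:
  [  1.1791    0.0636    0.1106    0.1259    0.0544    0.1919]
  [  0.1799    1.1305    0.1358    0.0591    0.1181    0.1079]
  [  0.1077    0.0369    1.0824    0.0706    0.0983    0.1221]
  [  0.0605    0.0488    0.0791    1.0752    0.1449    0.1889]
  [  0.0410    0.0523    0.0404    0.0547    1.0362    0.1553]
  [  0.1560    0.0342    0.1686    0.1468    0.1273    1.1717]
Total output x = L · d:
  x_0 = 1.1791·73 + 0.0636·34 + 0.1106·56 + 0.1259·99 + 0.0544·27 + 0.1919·89 = 125.4479
  x_1 = 0.1799·73 + 1.1305·34 + 0.1358·56 + 0.0591·99 + 0.1181·27 + 0.1079·89 = 77.8222
  x_2 = 0.1077·73 + 0.0369·34 + 1.0824·56 + 0.0706·99 + 0.0983·27 + 0.1221·89 = 90.2523
  x_3 = 0.0605·73 + 0.0488·34 + 0.0791·56 + 1.0752·99 + 0.1449·27 + 0.1889·89 = 137.6803
  x_4 = 0.0410·73 + 0.0523·34 + 0.0404·56 + 0.0547·99 + 1.0362·27 + 0.1553·89 = 54.2520
  x_5 = 0.1560·73 + 0.0342·34 + 0.1686·56 + 0.1468·99 + 0.1273·27 + 1.1717·89 = 144.2434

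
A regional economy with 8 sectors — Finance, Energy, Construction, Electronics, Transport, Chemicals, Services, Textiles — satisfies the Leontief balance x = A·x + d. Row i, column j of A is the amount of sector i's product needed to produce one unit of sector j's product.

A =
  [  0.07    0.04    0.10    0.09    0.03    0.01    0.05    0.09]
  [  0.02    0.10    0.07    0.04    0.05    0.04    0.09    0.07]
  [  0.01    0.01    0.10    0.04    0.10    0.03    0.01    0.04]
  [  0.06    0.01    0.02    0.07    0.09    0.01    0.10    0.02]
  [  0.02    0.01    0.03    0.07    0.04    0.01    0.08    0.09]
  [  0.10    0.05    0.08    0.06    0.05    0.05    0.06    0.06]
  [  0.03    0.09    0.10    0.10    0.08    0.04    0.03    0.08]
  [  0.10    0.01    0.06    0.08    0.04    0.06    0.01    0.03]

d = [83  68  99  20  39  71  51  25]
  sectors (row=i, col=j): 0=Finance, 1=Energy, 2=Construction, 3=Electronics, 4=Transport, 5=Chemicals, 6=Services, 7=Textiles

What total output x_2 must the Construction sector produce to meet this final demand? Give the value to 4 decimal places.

Form M = I − A:
  [  0.93   -0.04   -0.10   -0.09   -0.03   -0.01   -0.05   -0.09]
  [ -0.02    0.90   -0.07   -0.04   -0.05   -0.04   -0.09   -0.07]
  [ -0.01   -0.01    0.90   -0.04   -0.10   -0.03   -0.01   -0.04]
  [ -0.06   -0.01   -0.02    0.93   -0.09   -0.01   -0.10   -0.02]
  [ -0.02   -0.01   -0.03   -0.07    0.96   -0.01   -0.08   -0.09]
  [ -0.10   -0.05   -0.08   -0.06   -0.05    0.95   -0.06   -0.06]
  [ -0.03   -0.09   -0.10   -0.10   -0.08   -0.04    0.97   -0.08]
  [ -0.10   -0.01   -0.06   -0.08   -0.04   -0.06   -0.01    0.97]
Leontief inverse L = M⁻¹:
  [  1.1107    0.0661    0.1567    0.1468    0.0832    0.0342    0.0905    0.1346]
  [  0.0587    1.1358    0.1293    0.0969    0.1032    0.0678    0.1337    0.1195]
  [  0.0345    0.0237    1.1362    0.0768    0.1364    0.0456    0.0384    0.0720]
  [  0.0905    0.0346    0.0638    1.1200    0.1317    0.0273    0.1372    0.0618]
  [  0.0519    0.0303    0.0697    0.1148    1.0787    0.0290    0.1101    0.1232]
  [  0.1447    0.0821    0.1436    0.1221    0.1047    1.0761    0.1055    0.1128]
  [  0.0742    0.1218    0.1610    0.1619    0.1398    0.0680    1.0815    0.1320]
  [  0.1366    0.0304    0.1064    0.1272    0.0813    0.0778    0.0466    1.0690]
Total output x = L · d:
  x_0 = 1.1107·83 + 0.0661·68 + 0.1567·99 + 0.1468·20 + 0.0832·39 + 0.0342·71 + 0.0905·51 + 0.1346·25 = 128.7779
  x_1 = 0.0587·83 + 1.1358·68 + 0.1293·99 + 0.0969·20 + 0.1032·39 + 0.0678·71 + 0.1337·51 + 0.1195·25 = 115.4993
  x_2 = 0.0345·83 + 0.0237·68 + 1.1362·99 + 0.0768·20 + 0.1364·39 + 0.0456·71 + 0.0384·51 + 0.0720·25 = 130.8137
  x_3 = 0.0905·83 + 0.0346·68 + 0.0638·99 + 1.1200·20 + 0.1317·39 + 0.0273·71 + 0.1372·51 + 0.0618·25 = 54.1978
  x_4 = 0.0519·83 + 0.0303·68 + 0.0697·99 + 0.1148·20 + 1.0787·39 + 0.0290·71 + 0.1101·51 + 0.1232·25 = 68.3879
  x_5 = 0.1447·83 + 0.0821·68 + 0.1436·99 + 0.1221·20 + 0.1047·39 + 1.0761·71 + 0.1055·51 + 0.1128·25 = 122.9344
  x_6 = 0.0742·83 + 0.1218·68 + 0.1610·99 + 0.1619·20 + 0.1398·39 + 0.0680·71 + 1.0815·51 + 0.1320·25 = 102.3611
  x_7 = 0.1366·83 + 0.0304·68 + 0.1064·99 + 0.1272·20 + 0.0813·39 + 0.0778·71 + 0.0466·51 + 1.0690·25 = 64.2811

130.8137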